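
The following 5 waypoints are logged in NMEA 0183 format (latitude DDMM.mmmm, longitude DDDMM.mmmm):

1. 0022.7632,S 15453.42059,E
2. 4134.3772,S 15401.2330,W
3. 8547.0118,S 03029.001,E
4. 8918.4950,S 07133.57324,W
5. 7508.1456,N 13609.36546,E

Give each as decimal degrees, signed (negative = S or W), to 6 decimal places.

1. -0.379387, 154.890343
2. -41.572953, -154.020550
3. -85.783530, 30.483350
4. -89.308250, -71.559554
5. 75.135760, 136.156091

Point 1:
  φ: split at 2 digits → 00° and 22.7632′; 0 + 22.7632/60 = 0.3793867
  S ⇒ negate
  λ: split at 3 digits → 154° and 53.42059′; 154 + 53.42059/60 = 154.8903432
  E ⇒ keep positive
Point 2:
  Lat: split at 2 digits → 41° and 34.3772′; 41 + 34.3772/60 = 41.5729533
  hemisphere S, so the sign is −
  Lon: degrees = first 3 digits = 154, minutes = 1.233; 154 + 1.233/60 = 154.0205500
  W → negative
Point 3:
  Latitude: split at 2 digits → 85° and 47.0118′; 85 + 47.0118/60 = 85.7835300
  S ⇒ negate
  Longitude: degrees = first 3 digits = 30, minutes = 29.001; 30 + 29.001/60 = 30.4833500
  E → positive
Point 4:
  φ: degrees = first 2 digits = 89, minutes = 18.495; 89 + 18.495/60 = 89.3082500
  S → negative
  Lon: split at 3 digits → 071° and 33.57324′; 71 + 33.57324/60 = 71.5595540
  hemisphere W, so the sign is −
Point 5:
  φ: split at 2 digits → 75° and 8.1456′; 75 + 8.1456/60 = 75.1357600
  N → positive
  Longitude: split at 3 digits → 136° and 9.36546′; 136 + 9.36546/60 = 136.1560910
  E ⇒ keep positive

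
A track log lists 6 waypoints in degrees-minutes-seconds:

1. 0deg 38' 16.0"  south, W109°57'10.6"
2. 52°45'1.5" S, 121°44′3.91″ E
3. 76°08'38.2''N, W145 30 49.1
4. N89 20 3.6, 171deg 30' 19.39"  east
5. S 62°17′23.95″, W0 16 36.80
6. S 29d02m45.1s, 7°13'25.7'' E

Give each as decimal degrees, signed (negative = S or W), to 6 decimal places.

1. -0.637778, -109.952944
2. -52.750417, 121.734419
3. 76.143944, -145.513639
4. 89.334333, 171.505386
5. -62.289986, -0.276889
6. -29.045861, 7.223806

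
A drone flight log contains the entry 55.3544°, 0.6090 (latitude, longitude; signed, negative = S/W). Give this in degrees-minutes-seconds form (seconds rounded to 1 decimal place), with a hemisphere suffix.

Latitude: whole degrees 55; 21.26400′ → 21′ and 15.840″
λ: 0.609000 × 60 = 36.54000′ → 36′, remainder × 60 = 32.400″

55°21′15.8″ N, 0°36′32.4″ E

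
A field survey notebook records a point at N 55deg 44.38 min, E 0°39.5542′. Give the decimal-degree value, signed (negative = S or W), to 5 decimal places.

Lat: 44.38′ = 0.739667°; total 55.739667
N → positive
λ: 0 + 39.5542/60 = 0.659237
E ⇒ keep positive

55.73967, 0.65924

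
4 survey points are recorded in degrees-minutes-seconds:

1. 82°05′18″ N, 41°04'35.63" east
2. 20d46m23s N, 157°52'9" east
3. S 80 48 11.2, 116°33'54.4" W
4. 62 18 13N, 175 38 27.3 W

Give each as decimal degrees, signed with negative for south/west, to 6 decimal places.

Point 1:
  Latitude: 5′ + 18″ = 5.30000′; 82 + 5.30000/60 = 82.0883333
  N → positive
  λ: 41 + 4/60 + 35.63/3600 = 41.0765639
  E → positive
Point 2:
  Latitude: 20° + 46/60 + 23/3600 = 20 + 0.766667 + 0.006389 = 20.7730556
  N ⇒ keep positive
  Lon: 157 + 52/60 + 9/3600 = 157.8691667
  E ⇒ keep positive
Point 3:
  Latitude: 80° + 48/60 + 11.2/3600 = 80 + 0.800000 + 0.003111 = 80.8031111
  S → negative
  Lon: 116° + 33/60 + 54.4/3600 = 116 + 0.550000 + 0.015111 = 116.5651111
  W ⇒ negate
Point 4:
  φ: 62 + 18/60 + 13/3600 = 62.3036111
  N → positive
  Lon: 175° + 38/60 + 27.3/3600 = 175 + 0.633333 + 0.007583 = 175.6409167
  W → negative

1. 82.088333, 41.076564
2. 20.773056, 157.869167
3. -80.803111, -116.565111
4. 62.303611, -175.640917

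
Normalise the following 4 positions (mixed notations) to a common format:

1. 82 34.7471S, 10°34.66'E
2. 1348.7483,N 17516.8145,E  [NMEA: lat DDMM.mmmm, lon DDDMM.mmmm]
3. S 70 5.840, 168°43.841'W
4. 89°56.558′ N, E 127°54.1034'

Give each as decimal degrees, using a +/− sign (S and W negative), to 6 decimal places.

1. -82.579118, 10.577667
2. 13.812472, 175.280242
3. -70.097333, -168.730683
4. 89.942633, 127.901723

Point 1:
  φ: 34.7471′ = 0.579118°; total 82.5791183
  hemisphere S, so the sign is −
  Longitude: 34.66′ = 0.577667°; total 10.5776667
  E → positive
Point 2:
  Lat: degrees = first 2 digits = 13, minutes = 48.7483; 13 + 48.7483/60 = 13.8124717
  N ⇒ keep positive
  λ: split at 3 digits → 175° and 16.8145′; 175 + 16.8145/60 = 175.2802417
  E → positive
Point 3:
  Latitude: 70 + 5.84/60 = 70.0973333
  hemisphere S, so the sign is −
  λ: 43.841′ = 0.730683°; total 168.7306833
  W → negative
Point 4:
  φ: 89 + 56.558/60 = 89.9426333
  N → positive
  Lon: 54.1034′ = 0.901723°; total 127.9017233
  E → positive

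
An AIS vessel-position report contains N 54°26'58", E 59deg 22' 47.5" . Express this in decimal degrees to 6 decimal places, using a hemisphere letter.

Latitude: 54° + 26/60 + 58/3600 = 54 + 0.433333 + 0.016111 = 54.4494444
λ: 59° + 22/60 + 47.5/3600 = 59 + 0.366667 + 0.013194 = 59.3798611

54.449444° N, 59.379861° E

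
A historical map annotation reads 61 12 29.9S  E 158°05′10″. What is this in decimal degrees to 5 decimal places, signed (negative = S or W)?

Latitude: 61 + 12/60 + 29.9/3600 = 61.208306
S ⇒ negate
Longitude: 5′ + 10″ = 5.16667′; 158 + 5.16667/60 = 158.086111
E ⇒ keep positive

-61.20831, 158.08611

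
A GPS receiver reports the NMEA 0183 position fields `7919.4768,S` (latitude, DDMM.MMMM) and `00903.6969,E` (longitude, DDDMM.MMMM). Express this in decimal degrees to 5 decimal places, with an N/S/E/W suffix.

Latitude: split at 2 digits → 79° and 19.4768′; 79 + 19.4768/60 = 79.324613
λ: degrees = first 3 digits = 9, minutes = 3.6969; 9 + 3.6969/60 = 9.061615

79.32461° S, 9.06162° E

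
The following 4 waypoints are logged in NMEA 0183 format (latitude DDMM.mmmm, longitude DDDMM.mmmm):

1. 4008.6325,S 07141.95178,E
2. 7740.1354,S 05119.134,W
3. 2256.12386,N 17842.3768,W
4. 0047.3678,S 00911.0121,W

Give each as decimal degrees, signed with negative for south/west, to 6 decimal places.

Point 1:
  φ: degrees = first 2 digits = 40, minutes = 8.6325; 40 + 8.6325/60 = 40.1438750
  S → negative
  Longitude: split at 3 digits → 071° and 41.95178′; 71 + 41.95178/60 = 71.6991963
  E → positive
Point 2:
  Lat: degrees = first 2 digits = 77, minutes = 40.1354; 77 + 40.1354/60 = 77.6689233
  S ⇒ negate
  λ: split at 3 digits → 051° and 19.134′; 51 + 19.134/60 = 51.3189000
  W ⇒ negate
Point 3:
  φ: split at 2 digits → 22° and 56.12386′; 22 + 56.12386/60 = 22.9353977
  N ⇒ keep positive
  Longitude: split at 3 digits → 178° and 42.3768′; 178 + 42.3768/60 = 178.7062800
  W → negative
Point 4:
  Latitude: split at 2 digits → 00° and 47.3678′; 0 + 47.3678/60 = 0.7894633
  S ⇒ negate
  Longitude: degrees = first 3 digits = 9, minutes = 11.0121; 9 + 11.0121/60 = 9.1835350
  hemisphere W, so the sign is −

1. -40.143875, 71.699196
2. -77.668923, -51.318900
3. 22.935398, -178.706280
4. -0.789463, -9.183535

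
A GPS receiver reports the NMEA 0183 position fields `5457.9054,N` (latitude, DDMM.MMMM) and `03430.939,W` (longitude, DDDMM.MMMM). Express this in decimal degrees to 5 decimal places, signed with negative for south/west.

54.96509, -34.51565

Lat: degrees = first 2 digits = 54, minutes = 57.9054; 54 + 57.9054/60 = 54.965090
N → positive
λ: degrees = first 3 digits = 34, minutes = 30.939; 34 + 30.939/60 = 34.515650
W → negative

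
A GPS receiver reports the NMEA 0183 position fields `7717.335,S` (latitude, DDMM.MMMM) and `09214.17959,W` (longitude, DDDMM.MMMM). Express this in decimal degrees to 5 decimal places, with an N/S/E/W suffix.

77.28892° S, 92.23633° W

Latitude: degrees = first 2 digits = 77, minutes = 17.335; 77 + 17.335/60 = 77.288917
λ: split at 3 digits → 092° and 14.17959′; 92 + 14.17959/60 = 92.236327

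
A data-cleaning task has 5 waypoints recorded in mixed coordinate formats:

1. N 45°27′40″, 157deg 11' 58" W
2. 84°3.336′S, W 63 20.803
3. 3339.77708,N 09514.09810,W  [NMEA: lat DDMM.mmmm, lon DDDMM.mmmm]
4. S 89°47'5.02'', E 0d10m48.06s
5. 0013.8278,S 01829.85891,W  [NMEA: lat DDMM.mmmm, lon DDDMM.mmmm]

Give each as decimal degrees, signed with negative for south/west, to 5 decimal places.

Point 1:
  Lat: 27′ + 40″ = 27.66667′; 45 + 27.66667/60 = 45.461111
  N ⇒ keep positive
  Longitude: 157° + 11/60 + 58/3600 = 157 + 0.183333 + 0.016111 = 157.199444
  hemisphere W, so the sign is −
Point 2:
  Lat: 3.336′ = 0.055600°; total 84.055600
  S ⇒ negate
  λ: 20.803′ = 0.346717°; total 63.346717
  W → negative
Point 3:
  Latitude: split at 2 digits → 33° and 39.77708′; 33 + 39.77708/60 = 33.662951
  N → positive
  Lon: split at 3 digits → 095° and 14.0981′; 95 + 14.0981/60 = 95.234968
  W ⇒ negate
Point 4:
  Lat: 47′ + 5.02″ = 47.08367′; 89 + 47.08367/60 = 89.784728
  S ⇒ negate
  Lon: 0° + 10/60 + 48.06/3600 = 0 + 0.166667 + 0.013350 = 0.180017
  E ⇒ keep positive
Point 5:
  φ: degrees = first 2 digits = 0, minutes = 13.8278; 0 + 13.8278/60 = 0.230463
  S ⇒ negate
  Longitude: split at 3 digits → 018° and 29.85891′; 18 + 29.85891/60 = 18.497649
  hemisphere W, so the sign is −

1. 45.46111, -157.19944
2. -84.05560, -63.34672
3. 33.66295, -95.23497
4. -89.78473, 0.18002
5. -0.23046, -18.49765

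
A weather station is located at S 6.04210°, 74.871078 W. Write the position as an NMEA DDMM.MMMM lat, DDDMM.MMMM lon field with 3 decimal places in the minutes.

Lat: 6° + 0.042100 × 60 = 6° 2.52600′
Longitude: 74° + 0.871078 × 60 = 74° 52.26468′

0602.526,S / 07452.265,W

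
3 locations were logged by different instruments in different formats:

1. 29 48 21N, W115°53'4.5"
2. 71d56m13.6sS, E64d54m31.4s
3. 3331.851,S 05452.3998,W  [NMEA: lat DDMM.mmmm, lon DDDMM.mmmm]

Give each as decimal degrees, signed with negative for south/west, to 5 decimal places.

Point 1:
  φ: 29° + 48/60 + 21/3600 = 29 + 0.800000 + 0.005833 = 29.805833
  N ⇒ keep positive
  λ: 115° + 53/60 + 4.5/3600 = 115 + 0.883333 + 0.001250 = 115.884583
  W ⇒ negate
Point 2:
  Lat: 71 + 56/60 + 13.6/3600 = 71.937111
  hemisphere S, so the sign is −
  λ: 64 + 54/60 + 31.4/3600 = 64.908722
  E → positive
Point 3:
  Lat: degrees = first 2 digits = 33, minutes = 31.851; 33 + 31.851/60 = 33.530850
  hemisphere S, so the sign is −
  Lon: degrees = first 3 digits = 54, minutes = 52.3998; 54 + 52.3998/60 = 54.873330
  W ⇒ negate

1. 29.80583, -115.88458
2. -71.93711, 64.90872
3. -33.53085, -54.87333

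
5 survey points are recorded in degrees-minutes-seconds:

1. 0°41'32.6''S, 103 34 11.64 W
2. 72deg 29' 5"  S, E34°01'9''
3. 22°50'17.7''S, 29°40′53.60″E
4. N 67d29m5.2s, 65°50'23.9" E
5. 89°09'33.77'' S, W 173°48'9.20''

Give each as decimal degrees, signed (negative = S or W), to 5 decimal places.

1. -0.69239, -103.56990
2. -72.48472, 34.01917
3. -22.83825, 29.68156
4. 67.48478, 65.83997
5. -89.15938, -173.80256

Point 1:
  φ: 0 + 41/60 + 32.6/3600 = 0.692389
  hemisphere S, so the sign is −
  λ: 103° + 34/60 + 11.64/3600 = 103 + 0.566667 + 0.003233 = 103.569900
  W → negative
Point 2:
  Latitude: 72° + 29/60 + 5/3600 = 72 + 0.483333 + 0.001389 = 72.484722
  S ⇒ negate
  Lon: 34° + 1/60 + 9/3600 = 34 + 0.016667 + 0.002500 = 34.019167
  E → positive
Point 3:
  Lat: 22° + 50/60 + 17.7/3600 = 22 + 0.833333 + 0.004917 = 22.838250
  S ⇒ negate
  Longitude: 29 + 40/60 + 53.6/3600 = 29.681556
  E ⇒ keep positive
Point 4:
  Latitude: 29′ + 5.2″ = 29.08667′; 67 + 29.08667/60 = 67.484778
  N ⇒ keep positive
  λ: 65 + 50/60 + 23.9/3600 = 65.839972
  E ⇒ keep positive
Point 5:
  Lat: 9′ + 33.77″ = 9.56283′; 89 + 9.56283/60 = 89.159381
  S ⇒ negate
  Lon: 48′ + 9.2″ = 48.15333′; 173 + 48.15333/60 = 173.802556
  W ⇒ negate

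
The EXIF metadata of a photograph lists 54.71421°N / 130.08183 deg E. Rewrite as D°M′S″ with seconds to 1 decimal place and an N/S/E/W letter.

54°42′51.2″ N, 130°04′54.6″ E

Lat: 0.714210 × 60 = 42.85260′ → 42′, remainder × 60 = 51.156″
λ: whole degrees 130; 4.90980′ → 4′ and 54.588″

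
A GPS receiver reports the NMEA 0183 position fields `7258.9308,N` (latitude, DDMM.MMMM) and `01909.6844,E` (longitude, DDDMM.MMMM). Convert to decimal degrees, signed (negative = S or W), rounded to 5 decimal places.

72.98218, 19.16141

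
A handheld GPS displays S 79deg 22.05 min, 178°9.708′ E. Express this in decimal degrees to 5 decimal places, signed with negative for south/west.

-79.36750, 178.16180

φ: 79 + 22.05/60 = 79.367500
hemisphere S, so the sign is −
Longitude: 9.708′ = 0.161800°; total 178.161800
E → positive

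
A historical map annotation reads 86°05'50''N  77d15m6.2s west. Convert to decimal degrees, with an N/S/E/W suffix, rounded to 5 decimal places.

86.09722° N, 77.25172° W

φ: 86 + 5/60 + 50/3600 = 86.097222
λ: 77 + 15/60 + 6.2/3600 = 77.251722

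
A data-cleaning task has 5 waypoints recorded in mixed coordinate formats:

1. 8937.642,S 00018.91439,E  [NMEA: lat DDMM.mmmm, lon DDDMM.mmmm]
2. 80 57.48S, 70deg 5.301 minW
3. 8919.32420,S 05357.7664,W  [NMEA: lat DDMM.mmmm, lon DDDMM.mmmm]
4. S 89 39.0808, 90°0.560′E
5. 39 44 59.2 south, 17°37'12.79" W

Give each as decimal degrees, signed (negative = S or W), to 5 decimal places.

Point 1:
  Latitude: degrees = first 2 digits = 89, minutes = 37.642; 89 + 37.642/60 = 89.627367
  S ⇒ negate
  Lon: degrees = first 3 digits = 0, minutes = 18.91439; 0 + 18.91439/60 = 0.315240
  E ⇒ keep positive
Point 2:
  Lat: 80 + 57.48/60 = 80.958000
  S → negative
  Lon: 5.301′ = 0.088350°; total 70.088350
  hemisphere W, so the sign is −
Point 3:
  φ: degrees = first 2 digits = 89, minutes = 19.3242; 89 + 19.3242/60 = 89.322070
  S → negative
  Longitude: split at 3 digits → 053° and 57.7664′; 53 + 57.7664/60 = 53.962773
  W → negative
Point 4:
  φ: 39.0808′ = 0.651347°; total 89.651347
  hemisphere S, so the sign is −
  Lon: 0.56′ = 0.009333°; total 90.009333
  E ⇒ keep positive
Point 5:
  Latitude: 39 + 44/60 + 59.2/3600 = 39.749778
  hemisphere S, so the sign is −
  Lon: 17° + 37/60 + 12.79/3600 = 17 + 0.616667 + 0.003553 = 17.620219
  hemisphere W, so the sign is −

1. -89.62737, 0.31524
2. -80.95800, -70.08835
3. -89.32207, -53.96277
4. -89.65135, 90.00933
5. -39.74978, -17.62022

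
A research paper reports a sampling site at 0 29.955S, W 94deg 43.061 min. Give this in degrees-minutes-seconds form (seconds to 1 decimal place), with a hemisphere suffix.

0°29′57.3″ S, 94°43′3.7″ W

φ: fractional minutes 0.95500 × 60 = 57.300″
Lon: fractional minutes 0.06100 × 60 = 3.660″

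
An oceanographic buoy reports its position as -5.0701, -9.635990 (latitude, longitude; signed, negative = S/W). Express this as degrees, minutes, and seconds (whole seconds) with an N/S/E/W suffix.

Latitude is negative → S; |value| = 5.070100
Latitude: whole degrees 5; 4.20600′ → 4′ and 12.36″
Longitude is negative → W; |value| = 9.635990
Longitude: 0.635990 × 60 = 38.15940′ → 38′, remainder × 60 = 9.56″

5°04′12″ S, 9°38′10″ W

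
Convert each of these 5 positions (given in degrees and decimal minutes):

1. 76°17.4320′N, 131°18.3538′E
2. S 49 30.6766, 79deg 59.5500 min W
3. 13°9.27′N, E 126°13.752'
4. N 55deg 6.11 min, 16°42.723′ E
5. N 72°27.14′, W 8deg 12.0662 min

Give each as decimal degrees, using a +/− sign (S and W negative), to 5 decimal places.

1. 76.29053, 131.30590
2. -49.51128, -79.99250
3. 13.15450, 126.22920
4. 55.10183, 16.71205
5. 72.45233, -8.20110

Point 1:
  Latitude: 76 + 17.432/60 = 76.290533
  N → positive
  λ: 18.3538′ = 0.305897°; total 131.305897
  E → positive
Point 2:
  Latitude: 49 + 30.6766/60 = 49.511277
  hemisphere S, so the sign is −
  λ: 59.55′ = 0.992500°; total 79.992500
  W → negative
Point 3:
  φ: 9.27′ = 0.154500°; total 13.154500
  N → positive
  Longitude: 13.752′ = 0.229200°; total 126.229200
  E → positive
Point 4:
  Latitude: 6.11′ = 0.101833°; total 55.101833
  N → positive
  Lon: 42.723′ = 0.712050°; total 16.712050
  E → positive
Point 5:
  Lat: 27.14′ = 0.452333°; total 72.452333
  N → positive
  λ: 12.0662′ = 0.201103°; total 8.201103
  hemisphere W, so the sign is −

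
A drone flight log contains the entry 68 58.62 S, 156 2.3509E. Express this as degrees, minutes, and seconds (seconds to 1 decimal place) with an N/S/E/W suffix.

68°58′37.2″ S, 156°02′21.1″ E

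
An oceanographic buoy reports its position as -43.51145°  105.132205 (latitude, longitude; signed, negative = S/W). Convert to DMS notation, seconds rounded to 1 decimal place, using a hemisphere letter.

Latitude is negative → S; |value| = 43.511450
Lat: 0.511450 × 60 = 30.68700′ → 30′, remainder × 60 = 41.220″
λ: 0.132205° → 7.93230′; 0.93230 × 60 = 55.938″

43°30′41.2″ S, 105°07′55.9″ E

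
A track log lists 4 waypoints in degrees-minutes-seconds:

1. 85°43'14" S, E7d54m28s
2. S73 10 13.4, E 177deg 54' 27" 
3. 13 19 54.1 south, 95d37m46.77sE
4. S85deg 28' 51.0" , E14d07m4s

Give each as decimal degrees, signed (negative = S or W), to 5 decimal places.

1. -85.72056, 7.90778
2. -73.17039, 177.90750
3. -13.33169, 95.62966
4. -85.48083, 14.11778

Point 1:
  Lat: 85 + 43/60 + 14/3600 = 85.720556
  S ⇒ negate
  Lon: 7 + 54/60 + 28/3600 = 7.907778
  E ⇒ keep positive
Point 2:
  Lat: 73° + 10/60 + 13.4/3600 = 73 + 0.166667 + 0.003722 = 73.170389
  S ⇒ negate
  λ: 177 + 54/60 + 27/3600 = 177.907500
  E ⇒ keep positive
Point 3:
  Latitude: 19′ + 54.1″ = 19.90167′; 13 + 19.90167/60 = 13.331694
  hemisphere S, so the sign is −
  Longitude: 95° + 37/60 + 46.77/3600 = 95 + 0.616667 + 0.012992 = 95.629658
  E → positive
Point 4:
  φ: 85° + 28/60 + 51/3600 = 85 + 0.466667 + 0.014167 = 85.480833
  S ⇒ negate
  Lon: 14 + 7/60 + 4/3600 = 14.117778
  E → positive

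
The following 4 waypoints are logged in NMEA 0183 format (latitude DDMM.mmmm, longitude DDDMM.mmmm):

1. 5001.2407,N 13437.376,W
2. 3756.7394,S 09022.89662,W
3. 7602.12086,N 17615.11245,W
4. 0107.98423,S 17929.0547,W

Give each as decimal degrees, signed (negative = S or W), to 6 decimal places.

Point 1:
  φ: split at 2 digits → 50° and 1.2407′; 50 + 1.2407/60 = 50.0206783
  N ⇒ keep positive
  λ: degrees = first 3 digits = 134, minutes = 37.376; 134 + 37.376/60 = 134.6229333
  W → negative
Point 2:
  φ: degrees = first 2 digits = 37, minutes = 56.7394; 37 + 56.7394/60 = 37.9456567
  S ⇒ negate
  λ: degrees = first 3 digits = 90, minutes = 22.89662; 90 + 22.89662/60 = 90.3816103
  W → negative
Point 3:
  Latitude: degrees = first 2 digits = 76, minutes = 2.12086; 76 + 2.12086/60 = 76.0353477
  N → positive
  Longitude: degrees = first 3 digits = 176, minutes = 15.11245; 176 + 15.11245/60 = 176.2518742
  W ⇒ negate
Point 4:
  Latitude: degrees = first 2 digits = 1, minutes = 7.98423; 1 + 7.98423/60 = 1.1330705
  S ⇒ negate
  Longitude: degrees = first 3 digits = 179, minutes = 29.0547; 179 + 29.0547/60 = 179.4842450
  W → negative

1. 50.020678, -134.622933
2. -37.945657, -90.381610
3. 76.035348, -176.251874
4. -1.133071, -179.484245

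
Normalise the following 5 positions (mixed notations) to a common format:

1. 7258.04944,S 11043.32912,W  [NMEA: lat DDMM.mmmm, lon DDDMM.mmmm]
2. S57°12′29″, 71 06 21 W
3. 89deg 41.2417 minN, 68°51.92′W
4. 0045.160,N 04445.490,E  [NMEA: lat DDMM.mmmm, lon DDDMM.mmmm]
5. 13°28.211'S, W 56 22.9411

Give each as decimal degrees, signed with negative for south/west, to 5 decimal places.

1. -72.96749, -110.72215
2. -57.20806, -71.10583
3. 89.68736, -68.86533
4. 0.75267, 44.75817
5. -13.47018, -56.38235

Point 1:
  φ: degrees = first 2 digits = 72, minutes = 58.04944; 72 + 58.04944/60 = 72.967491
  S → negative
  λ: split at 3 digits → 110° and 43.32912′; 110 + 43.32912/60 = 110.722152
  hemisphere W, so the sign is −
Point 2:
  φ: 57° + 12/60 + 29/3600 = 57 + 0.200000 + 0.008056 = 57.208056
  S → negative
  Lon: 71° + 6/60 + 21/3600 = 71 + 0.100000 + 0.005833 = 71.105833
  hemisphere W, so the sign is −
Point 3:
  φ: 89 + 41.2417/60 = 89.687362
  N ⇒ keep positive
  Longitude: 51.92′ = 0.865333°; total 68.865333
  hemisphere W, so the sign is −
Point 4:
  Lat: split at 2 digits → 00° and 45.16′; 0 + 45.16/60 = 0.752667
  N → positive
  λ: split at 3 digits → 044° and 45.49′; 44 + 45.49/60 = 44.758167
  E ⇒ keep positive
Point 5:
  Lat: 13 + 28.211/60 = 13.470183
  hemisphere S, so the sign is −
  Lon: 22.9411′ = 0.382352°; total 56.382352
  W → negative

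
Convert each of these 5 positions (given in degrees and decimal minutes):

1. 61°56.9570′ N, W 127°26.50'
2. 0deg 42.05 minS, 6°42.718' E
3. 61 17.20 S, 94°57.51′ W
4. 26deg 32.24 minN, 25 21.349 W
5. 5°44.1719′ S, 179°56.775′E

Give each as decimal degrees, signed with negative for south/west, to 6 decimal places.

1. 61.949283, -127.441667
2. -0.700833, 6.711967
3. -61.286667, -94.958500
4. 26.537333, -25.355817
5. -5.736198, 179.946250

Point 1:
  Latitude: 61 + 56.957/60 = 61.9492833
  N ⇒ keep positive
  Lon: 127 + 26.5/60 = 127.4416667
  hemisphere W, so the sign is −
Point 2:
  Lat: 42.05′ = 0.700833°; total 0.7008333
  S ⇒ negate
  Lon: 6 + 42.718/60 = 6.7119667
  E → positive
Point 3:
  Lat: 61 + 17.2/60 = 61.2866667
  S ⇒ negate
  Longitude: 57.51′ = 0.958500°; total 94.9585000
  W ⇒ negate
Point 4:
  Latitude: 26 + 32.24/60 = 26.5373333
  N → positive
  Lon: 21.349′ = 0.355817°; total 25.3558167
  hemisphere W, so the sign is −
Point 5:
  φ: 44.1719′ = 0.736198°; total 5.7361983
  S → negative
  Longitude: 179 + 56.775/60 = 179.9462500
  E → positive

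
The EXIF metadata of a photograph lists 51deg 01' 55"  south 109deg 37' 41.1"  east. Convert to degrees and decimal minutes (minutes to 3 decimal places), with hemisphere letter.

φ: 1 + 55/60 = 1.91667′
Lon: seconds/60 = 0.68500; minutes = 37 + 0.68500 = 37.68500

51° 1.917′ S, 109° 37.685′ E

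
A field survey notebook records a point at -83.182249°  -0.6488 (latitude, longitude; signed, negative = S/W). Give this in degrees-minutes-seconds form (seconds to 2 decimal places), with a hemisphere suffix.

83°10′56.10″ S, 0°38′55.68″ W

Latitude is negative → S; |value| = 83.182249
Latitude: 0.182249 × 60 = 10.93494′ → 10′, remainder × 60 = 56.0964″
Longitude is negative → W; |value| = 0.648800
Longitude: whole degrees 0; 38.92800′ → 38′ and 55.6800″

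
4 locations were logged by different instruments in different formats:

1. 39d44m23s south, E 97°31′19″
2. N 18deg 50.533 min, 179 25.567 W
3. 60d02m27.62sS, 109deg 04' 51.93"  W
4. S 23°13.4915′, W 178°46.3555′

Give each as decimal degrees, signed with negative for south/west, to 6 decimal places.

1. -39.739722, 97.521944
2. 18.842217, -179.426117
3. -60.041006, -109.081092
4. -23.224858, -178.772592

Point 1:
  Latitude: 44′ + 23″ = 44.38333′; 39 + 44.38333/60 = 39.7397222
  S ⇒ negate
  Longitude: 31′ + 19″ = 31.31667′; 97 + 31.31667/60 = 97.5219444
  E ⇒ keep positive
Point 2:
  Lat: 18 + 50.533/60 = 18.8422167
  N ⇒ keep positive
  Lon: 179 + 25.567/60 = 179.4261167
  W ⇒ negate
Point 3:
  Latitude: 60 + 2/60 + 27.62/3600 = 60.0410056
  hemisphere S, so the sign is −
  Lon: 109° + 4/60 + 51.93/3600 = 109 + 0.066667 + 0.014425 = 109.0810917
  W ⇒ negate
Point 4:
  Latitude: 23 + 13.4915/60 = 23.2248583
  S → negative
  Lon: 178 + 46.3555/60 = 178.7725917
  W → negative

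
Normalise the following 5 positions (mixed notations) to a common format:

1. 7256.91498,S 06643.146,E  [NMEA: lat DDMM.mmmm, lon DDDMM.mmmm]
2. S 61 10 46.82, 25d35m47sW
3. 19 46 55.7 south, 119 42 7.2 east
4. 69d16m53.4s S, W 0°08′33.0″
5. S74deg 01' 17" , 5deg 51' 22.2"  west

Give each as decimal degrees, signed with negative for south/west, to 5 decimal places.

1. -72.94858, 66.71910
2. -61.17967, -25.59639
3. -19.78214, 119.70200
4. -69.28150, -0.14250
5. -74.02139, -5.85617

Point 1:
  Latitude: split at 2 digits → 72° and 56.91498′; 72 + 56.91498/60 = 72.948583
  hemisphere S, so the sign is −
  Lon: degrees = first 3 digits = 66, minutes = 43.146; 66 + 43.146/60 = 66.719100
  E → positive
Point 2:
  Latitude: 61 + 10/60 + 46.82/3600 = 61.179672
  S → negative
  Longitude: 25 + 35/60 + 47/3600 = 25.596389
  W ⇒ negate
Point 3:
  Latitude: 19 + 46/60 + 55.7/3600 = 19.782139
  S ⇒ negate
  λ: 119 + 42/60 + 7.2/3600 = 119.702000
  E ⇒ keep positive
Point 4:
  Latitude: 69 + 16/60 + 53.4/3600 = 69.281500
  hemisphere S, so the sign is −
  λ: 0° + 8/60 + 33/3600 = 0 + 0.133333 + 0.009167 = 0.142500
  W → negative
Point 5:
  φ: 74 + 1/60 + 17/3600 = 74.021389
  S → negative
  Longitude: 5° + 51/60 + 22.2/3600 = 5 + 0.850000 + 0.006167 = 5.856167
  W ⇒ negate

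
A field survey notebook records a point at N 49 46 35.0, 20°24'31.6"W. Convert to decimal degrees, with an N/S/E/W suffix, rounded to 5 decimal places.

49.77639° N, 20.40878° W

φ: 49° + 46/60 + 35/3600 = 49 + 0.766667 + 0.009722 = 49.776389
λ: 24′ + 31.6″ = 24.52667′; 20 + 24.52667/60 = 20.408778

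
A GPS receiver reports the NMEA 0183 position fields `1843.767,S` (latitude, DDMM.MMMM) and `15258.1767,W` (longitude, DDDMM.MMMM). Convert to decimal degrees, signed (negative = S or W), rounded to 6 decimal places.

φ: degrees = first 2 digits = 18, minutes = 43.767; 18 + 43.767/60 = 18.7294500
S ⇒ negate
Longitude: degrees = first 3 digits = 152, minutes = 58.1767; 152 + 58.1767/60 = 152.9696117
hemisphere W, so the sign is −

-18.729450, -152.969612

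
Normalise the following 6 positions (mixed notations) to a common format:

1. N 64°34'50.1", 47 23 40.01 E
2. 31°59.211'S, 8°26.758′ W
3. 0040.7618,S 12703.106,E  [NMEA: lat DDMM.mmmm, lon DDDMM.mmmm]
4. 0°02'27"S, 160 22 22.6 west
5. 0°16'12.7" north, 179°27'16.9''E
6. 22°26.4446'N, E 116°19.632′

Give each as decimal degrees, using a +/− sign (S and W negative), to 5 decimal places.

1. 64.58058, 47.39445
2. -31.98685, -8.44597
3. -0.67936, 127.05177
4. -0.04083, -160.37294
5. 0.27019, 179.45469
6. 22.44074, 116.32720

Point 1:
  Latitude: 64 + 34/60 + 50.1/3600 = 64.580583
  N → positive
  Lon: 47° + 23/60 + 40.01/3600 = 47 + 0.383333 + 0.011114 = 47.394447
  E → positive
Point 2:
  Latitude: 59.211′ = 0.986850°; total 31.986850
  S → negative
  Longitude: 8 + 26.758/60 = 8.445967
  W ⇒ negate
Point 3:
  φ: degrees = first 2 digits = 0, minutes = 40.7618; 0 + 40.7618/60 = 0.679363
  hemisphere S, so the sign is −
  λ: degrees = first 3 digits = 127, minutes = 3.106; 127 + 3.106/60 = 127.051767
  E ⇒ keep positive
Point 4:
  Latitude: 0° + 2/60 + 27/3600 = 0 + 0.033333 + 0.007500 = 0.040833
  hemisphere S, so the sign is −
  Lon: 22′ + 22.6″ = 22.37667′; 160 + 22.37667/60 = 160.372944
  W ⇒ negate
Point 5:
  φ: 16′ + 12.7″ = 16.21167′; 0 + 16.21167/60 = 0.270194
  N ⇒ keep positive
  λ: 179° + 27/60 + 16.9/3600 = 179 + 0.450000 + 0.004694 = 179.454694
  E ⇒ keep positive
Point 6:
  Lat: 26.4446′ = 0.440743°; total 22.440743
  N → positive
  λ: 116 + 19.632/60 = 116.327200
  E ⇒ keep positive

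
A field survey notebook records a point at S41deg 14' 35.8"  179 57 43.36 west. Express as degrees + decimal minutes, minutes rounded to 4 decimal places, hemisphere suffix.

41° 14.5967′ S, 179° 57.7227′ W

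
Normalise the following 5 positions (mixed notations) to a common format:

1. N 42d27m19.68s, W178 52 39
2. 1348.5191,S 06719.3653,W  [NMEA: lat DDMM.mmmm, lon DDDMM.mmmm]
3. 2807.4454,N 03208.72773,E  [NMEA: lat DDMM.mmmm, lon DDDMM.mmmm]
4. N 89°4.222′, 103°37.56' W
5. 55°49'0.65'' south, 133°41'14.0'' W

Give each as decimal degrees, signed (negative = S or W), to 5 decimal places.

1. 42.45547, -178.87750
2. -13.80865, -67.32276
3. 28.12409, 32.14546
4. 89.07037, -103.62600
5. -55.81685, -133.68722

Point 1:
  Lat: 42 + 27/60 + 19.68/3600 = 42.455467
  N → positive
  Lon: 52′ + 39″ = 52.65000′; 178 + 52.65000/60 = 178.877500
  W ⇒ negate
Point 2:
  Latitude: split at 2 digits → 13° and 48.5191′; 13 + 48.5191/60 = 13.808652
  hemisphere S, so the sign is −
  Longitude: split at 3 digits → 067° and 19.3653′; 67 + 19.3653/60 = 67.322755
  W → negative
Point 3:
  Latitude: degrees = first 2 digits = 28, minutes = 7.4454; 28 + 7.4454/60 = 28.124090
  N → positive
  Longitude: degrees = first 3 digits = 32, minutes = 8.72773; 32 + 8.72773/60 = 32.145462
  E → positive
Point 4:
  Latitude: 4.222′ = 0.070367°; total 89.070367
  N → positive
  Longitude: 103 + 37.56/60 = 103.626000
  W ⇒ negate
Point 5:
  Latitude: 55° + 49/60 + 0.65/3600 = 55 + 0.816667 + 0.000181 = 55.816847
  S ⇒ negate
  λ: 41′ + 14″ = 41.23333′; 133 + 41.23333/60 = 133.687222
  hemisphere W, so the sign is −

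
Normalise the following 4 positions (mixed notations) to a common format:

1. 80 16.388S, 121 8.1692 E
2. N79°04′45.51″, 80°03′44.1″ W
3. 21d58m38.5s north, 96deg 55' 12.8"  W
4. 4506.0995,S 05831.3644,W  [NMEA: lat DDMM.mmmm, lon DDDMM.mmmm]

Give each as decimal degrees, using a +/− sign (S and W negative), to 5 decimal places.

1. -80.27313, 121.13615
2. 79.07931, -80.06225
3. 21.97736, -96.92022
4. -45.10166, -58.52274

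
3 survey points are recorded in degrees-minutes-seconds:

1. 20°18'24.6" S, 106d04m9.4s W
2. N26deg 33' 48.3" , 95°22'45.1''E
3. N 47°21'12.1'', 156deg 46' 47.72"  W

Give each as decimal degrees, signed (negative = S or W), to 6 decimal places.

1. -20.306833, -106.069278
2. 26.563417, 95.379194
3. 47.353361, -156.779922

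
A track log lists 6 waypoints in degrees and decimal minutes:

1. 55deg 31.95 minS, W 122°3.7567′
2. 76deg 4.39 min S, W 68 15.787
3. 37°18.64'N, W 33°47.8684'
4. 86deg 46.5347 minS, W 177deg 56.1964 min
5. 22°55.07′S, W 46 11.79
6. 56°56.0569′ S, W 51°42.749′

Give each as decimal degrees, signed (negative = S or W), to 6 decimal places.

Point 1:
  Latitude: 31.95′ = 0.532500°; total 55.5325000
  hemisphere S, so the sign is −
  λ: 122 + 3.7567/60 = 122.0626117
  W ⇒ negate
Point 2:
  φ: 4.39′ = 0.073167°; total 76.0731667
  hemisphere S, so the sign is −
  Lon: 15.787′ = 0.263117°; total 68.2631167
  W → negative
Point 3:
  Lat: 37 + 18.64/60 = 37.3106667
  N ⇒ keep positive
  λ: 47.8684′ = 0.797807°; total 33.7978067
  W → negative
Point 4:
  Latitude: 86 + 46.5347/60 = 86.7755783
  S ⇒ negate
  λ: 56.1964′ = 0.936607°; total 177.9366067
  W → negative
Point 5:
  Latitude: 22 + 55.07/60 = 22.9178333
  S ⇒ negate
  Longitude: 11.79′ = 0.196500°; total 46.1965000
  W ⇒ negate
Point 6:
  Lat: 56.0569′ = 0.934282°; total 56.9342817
  hemisphere S, so the sign is −
  Longitude: 51 + 42.749/60 = 51.7124833
  W → negative

1. -55.532500, -122.062612
2. -76.073167, -68.263117
3. 37.310667, -33.797807
4. -86.775578, -177.936607
5. -22.917833, -46.196500
6. -56.934282, -51.712483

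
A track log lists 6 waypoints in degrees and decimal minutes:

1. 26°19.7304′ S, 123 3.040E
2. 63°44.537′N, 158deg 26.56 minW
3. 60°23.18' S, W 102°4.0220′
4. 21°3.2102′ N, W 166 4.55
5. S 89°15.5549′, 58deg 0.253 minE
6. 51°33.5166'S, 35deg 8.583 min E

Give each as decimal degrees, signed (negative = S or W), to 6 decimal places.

1. -26.328840, 123.050667
2. 63.742283, -158.442667
3. -60.386333, -102.067033
4. 21.053503, -166.075833
5. -89.259248, 58.004217
6. -51.558610, 35.143050

Point 1:
  Latitude: 26 + 19.7304/60 = 26.3288400
  S → negative
  λ: 3.04′ = 0.050667°; total 123.0506667
  E ⇒ keep positive
Point 2:
  Latitude: 63 + 44.537/60 = 63.7422833
  N ⇒ keep positive
  Lon: 158 + 26.56/60 = 158.4426667
  hemisphere W, so the sign is −
Point 3:
  Latitude: 23.18′ = 0.386333°; total 60.3863333
  S ⇒ negate
  λ: 4.022′ = 0.067033°; total 102.0670333
  W → negative
Point 4:
  Lat: 21 + 3.2102/60 = 21.0535033
  N ⇒ keep positive
  λ: 4.55′ = 0.075833°; total 166.0758333
  hemisphere W, so the sign is −
Point 5:
  Lat: 15.5549′ = 0.259248°; total 89.2592483
  hemisphere S, so the sign is −
  Lon: 58 + 0.253/60 = 58.0042167
  E ⇒ keep positive
Point 6:
  φ: 51 + 33.5166/60 = 51.5586100
  S → negative
  Longitude: 8.583′ = 0.143050°; total 35.1430500
  E → positive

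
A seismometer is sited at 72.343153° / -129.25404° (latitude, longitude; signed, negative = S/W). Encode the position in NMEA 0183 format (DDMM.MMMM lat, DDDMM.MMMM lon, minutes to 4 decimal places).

φ: 72° + 0.343153 × 60 = 72° 20.589180′
Longitude is negative → W; |value| = 129.254040
Longitude: 129° + 0.254040 × 60 = 129° 15.242400′

7220.5892,N / 12915.2424,W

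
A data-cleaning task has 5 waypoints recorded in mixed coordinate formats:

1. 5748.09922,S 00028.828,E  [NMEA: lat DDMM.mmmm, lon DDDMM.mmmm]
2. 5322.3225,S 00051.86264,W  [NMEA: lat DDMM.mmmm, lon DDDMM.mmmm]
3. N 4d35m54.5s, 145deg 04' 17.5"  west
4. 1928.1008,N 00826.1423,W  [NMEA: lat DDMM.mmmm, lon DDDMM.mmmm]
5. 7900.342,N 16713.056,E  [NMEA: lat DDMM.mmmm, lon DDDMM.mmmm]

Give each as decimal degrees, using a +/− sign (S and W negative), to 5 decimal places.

Point 1:
  Latitude: degrees = first 2 digits = 57, minutes = 48.09922; 57 + 48.09922/60 = 57.801654
  S → negative
  λ: split at 3 digits → 000° and 28.828′; 0 + 28.828/60 = 0.480467
  E → positive
Point 2:
  Latitude: split at 2 digits → 53° and 22.3225′; 53 + 22.3225/60 = 53.372042
  hemisphere S, so the sign is −
  Lon: split at 3 digits → 000° and 51.86264′; 0 + 51.86264/60 = 0.864377
  W ⇒ negate
Point 3:
  Latitude: 4° + 35/60 + 54.5/3600 = 4 + 0.583333 + 0.015139 = 4.598472
  N → positive
  Lon: 4′ + 17.5″ = 4.29167′; 145 + 4.29167/60 = 145.071528
  W ⇒ negate
Point 4:
  Latitude: split at 2 digits → 19° and 28.1008′; 19 + 28.1008/60 = 19.468347
  N ⇒ keep positive
  λ: degrees = first 3 digits = 8, minutes = 26.1423; 8 + 26.1423/60 = 8.435705
  hemisphere W, so the sign is −
Point 5:
  Latitude: degrees = first 2 digits = 79, minutes = 0.342; 79 + 0.342/60 = 79.005700
  N ⇒ keep positive
  Lon: split at 3 digits → 167° and 13.056′; 167 + 13.056/60 = 167.217600
  E ⇒ keep positive

1. -57.80165, 0.48047
2. -53.37204, -0.86438
3. 4.59847, -145.07153
4. 19.46835, -8.43571
5. 79.00570, 167.21760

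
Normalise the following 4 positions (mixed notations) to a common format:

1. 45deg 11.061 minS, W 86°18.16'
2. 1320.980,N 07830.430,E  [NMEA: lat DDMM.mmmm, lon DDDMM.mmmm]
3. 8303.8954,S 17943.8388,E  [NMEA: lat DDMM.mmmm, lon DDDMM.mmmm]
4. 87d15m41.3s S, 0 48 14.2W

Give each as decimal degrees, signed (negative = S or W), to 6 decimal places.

Point 1:
  φ: 45 + 11.061/60 = 45.1843500
  S ⇒ negate
  λ: 86 + 18.16/60 = 86.3026667
  W ⇒ negate
Point 2:
  Lat: split at 2 digits → 13° and 20.98′; 13 + 20.98/60 = 13.3496667
  N ⇒ keep positive
  Longitude: degrees = first 3 digits = 78, minutes = 30.43; 78 + 30.43/60 = 78.5071667
  E ⇒ keep positive
Point 3:
  Lat: split at 2 digits → 83° and 3.8954′; 83 + 3.8954/60 = 83.0649233
  hemisphere S, so the sign is −
  λ: degrees = first 3 digits = 179, minutes = 43.8388; 179 + 43.8388/60 = 179.7306467
  E → positive
Point 4:
  Lat: 87° + 15/60 + 41.3/3600 = 87 + 0.250000 + 0.011472 = 87.2614722
  S ⇒ negate
  Longitude: 0 + 48/60 + 14.2/3600 = 0.8039444
  W ⇒ negate

1. -45.184350, -86.302667
2. 13.349667, 78.507167
3. -83.064923, 179.730647
4. -87.261472, -0.803944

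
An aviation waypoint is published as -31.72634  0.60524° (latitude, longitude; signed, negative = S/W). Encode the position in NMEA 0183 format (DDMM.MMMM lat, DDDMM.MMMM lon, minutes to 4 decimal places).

Latitude is negative → S; |value| = 31.726340
φ: fractional part 0.726340 → 43.580400 minutes
Longitude: fractional part 0.605240 → 36.314400 minutes

3143.5804,S / 00036.3144,E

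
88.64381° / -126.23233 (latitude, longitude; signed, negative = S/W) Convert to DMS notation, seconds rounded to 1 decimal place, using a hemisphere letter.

φ: whole degrees 88; 38.62860′ → 38′ and 37.716″
Longitude is negative → W; |value| = 126.232330
Lon: 0.232330 × 60 = 13.93980′ → 13′, remainder × 60 = 56.388″

88°38′37.7″ N, 126°13′56.4″ W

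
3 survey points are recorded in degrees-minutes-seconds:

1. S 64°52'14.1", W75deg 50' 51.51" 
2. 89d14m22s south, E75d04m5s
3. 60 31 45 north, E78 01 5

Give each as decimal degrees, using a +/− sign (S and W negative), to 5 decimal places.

Point 1:
  Lat: 64° + 52/60 + 14.1/3600 = 64 + 0.866667 + 0.003917 = 64.870583
  hemisphere S, so the sign is −
  λ: 75° + 50/60 + 51.51/3600 = 75 + 0.833333 + 0.014308 = 75.847642
  hemisphere W, so the sign is −
Point 2:
  Latitude: 89 + 14/60 + 22/3600 = 89.239444
  S ⇒ negate
  Longitude: 75 + 4/60 + 5/3600 = 75.068056
  E ⇒ keep positive
Point 3:
  Lat: 31′ + 45″ = 31.75000′; 60 + 31.75000/60 = 60.529167
  N ⇒ keep positive
  Longitude: 78° + 1/60 + 5/3600 = 78 + 0.016667 + 0.001389 = 78.018056
  E ⇒ keep positive

1. -64.87058, -75.84764
2. -89.23944, 75.06806
3. 60.52917, 78.01806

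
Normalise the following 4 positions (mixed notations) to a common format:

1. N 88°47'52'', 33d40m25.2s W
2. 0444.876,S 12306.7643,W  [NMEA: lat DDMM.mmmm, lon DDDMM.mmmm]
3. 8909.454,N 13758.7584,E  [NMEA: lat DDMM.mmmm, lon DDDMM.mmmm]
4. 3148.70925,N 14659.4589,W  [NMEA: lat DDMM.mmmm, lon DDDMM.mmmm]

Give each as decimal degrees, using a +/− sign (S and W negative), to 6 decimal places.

1. 88.797778, -33.673667
2. -4.747933, -123.112738
3. 89.157567, 137.979307
4. 31.811821, -146.990982

Point 1:
  φ: 88° + 47/60 + 52/3600 = 88 + 0.783333 + 0.014444 = 88.7977778
  N → positive
  Longitude: 33° + 40/60 + 25.2/3600 = 33 + 0.666667 + 0.007000 = 33.6736667
  W → negative
Point 2:
  Latitude: split at 2 digits → 04° and 44.876′; 4 + 44.876/60 = 4.7479333
  hemisphere S, so the sign is −
  Longitude: split at 3 digits → 123° and 6.7643′; 123 + 6.7643/60 = 123.1127383
  W → negative
Point 3:
  Latitude: split at 2 digits → 89° and 9.454′; 89 + 9.454/60 = 89.1575667
  N ⇒ keep positive
  Lon: degrees = first 3 digits = 137, minutes = 58.7584; 137 + 58.7584/60 = 137.9793067
  E → positive
Point 4:
  Latitude: split at 2 digits → 31° and 48.70925′; 31 + 48.70925/60 = 31.8118208
  N ⇒ keep positive
  Longitude: split at 3 digits → 146° and 59.4589′; 146 + 59.4589/60 = 146.9909817
  W ⇒ negate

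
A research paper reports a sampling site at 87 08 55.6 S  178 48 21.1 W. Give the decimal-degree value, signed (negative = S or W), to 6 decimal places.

φ: 8′ + 55.6″ = 8.92667′; 87 + 8.92667/60 = 87.1487778
S ⇒ negate
λ: 48′ + 21.1″ = 48.35167′; 178 + 48.35167/60 = 178.8058611
W → negative

-87.148778, -178.805861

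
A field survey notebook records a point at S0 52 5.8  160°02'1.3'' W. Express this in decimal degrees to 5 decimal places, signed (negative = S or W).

-0.86828, -160.03369

φ: 52′ + 5.8″ = 52.09667′; 0 + 52.09667/60 = 0.868278
S ⇒ negate
λ: 2′ + 1.3″ = 2.02167′; 160 + 2.02167/60 = 160.033694
hemisphere W, so the sign is −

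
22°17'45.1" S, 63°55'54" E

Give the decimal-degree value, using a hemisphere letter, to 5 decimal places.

Latitude: 17′ + 45.1″ = 17.75167′; 22 + 17.75167/60 = 22.295861
Lon: 55′ + 54″ = 55.90000′; 63 + 55.90000/60 = 63.931667

22.29586° S, 63.93167° E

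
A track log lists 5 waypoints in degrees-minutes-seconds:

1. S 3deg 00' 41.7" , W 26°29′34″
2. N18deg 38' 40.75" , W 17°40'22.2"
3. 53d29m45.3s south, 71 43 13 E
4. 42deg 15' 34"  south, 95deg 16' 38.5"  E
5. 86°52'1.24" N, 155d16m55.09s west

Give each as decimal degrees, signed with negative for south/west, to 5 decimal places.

Point 1:
  Lat: 3 + 0/60 + 41.7/3600 = 3.011583
  S ⇒ negate
  λ: 26° + 29/60 + 34/3600 = 26 + 0.483333 + 0.009444 = 26.492778
  hemisphere W, so the sign is −
Point 2:
  Latitude: 18 + 38/60 + 40.75/3600 = 18.644653
  N ⇒ keep positive
  λ: 17 + 40/60 + 22.2/3600 = 17.672833
  hemisphere W, so the sign is −
Point 3:
  Lat: 29′ + 45.3″ = 29.75500′; 53 + 29.75500/60 = 53.495917
  S ⇒ negate
  Longitude: 71° + 43/60 + 13/3600 = 71 + 0.716667 + 0.003611 = 71.720278
  E ⇒ keep positive
Point 4:
  Latitude: 42° + 15/60 + 34/3600 = 42 + 0.250000 + 0.009444 = 42.259444
  S → negative
  Lon: 95 + 16/60 + 38.5/3600 = 95.277361
  E ⇒ keep positive
Point 5:
  φ: 52′ + 1.24″ = 52.02067′; 86 + 52.02067/60 = 86.867011
  N → positive
  λ: 155 + 16/60 + 55.09/3600 = 155.281969
  W ⇒ negate

1. -3.01158, -26.49278
2. 18.64465, -17.67283
3. -53.49592, 71.72028
4. -42.25944, 95.27736
5. 86.86701, -155.28197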